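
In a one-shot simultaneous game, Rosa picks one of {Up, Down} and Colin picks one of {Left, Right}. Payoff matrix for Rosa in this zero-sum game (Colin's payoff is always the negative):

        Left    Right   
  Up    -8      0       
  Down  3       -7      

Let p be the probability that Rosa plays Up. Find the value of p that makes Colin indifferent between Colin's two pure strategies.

p = 5/9

In a mixed equilibrium Colin is indifferent between Left and Right; this condition fixes p.
  Colin's payoff to Left: p·8 + (1−p)·(-3) = 11p - 3
  Colin's payoff to Right: p·0 + (1−p)·7 = -7p + 7
  11p - 3 = -7p + 7  ⇒  18p = 10  ⇒  p = 5/9.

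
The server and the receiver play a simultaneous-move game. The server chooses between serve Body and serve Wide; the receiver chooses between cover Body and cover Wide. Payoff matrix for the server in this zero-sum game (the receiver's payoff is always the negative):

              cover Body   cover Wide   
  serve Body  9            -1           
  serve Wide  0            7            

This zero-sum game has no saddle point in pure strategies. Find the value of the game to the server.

The receiver's mix must leave the server indifferent between serve Body and serve Wide.
  the server's payoff from serve Body: q·9 + (1−q)·(-1) = 10q - 1
  the server's payoff from serve Wide: q·0 + (1−q)·7 = -7q + 7
  10q - 1 = -7q + 7  ⇒  17q = 8  ⇒  q = 8/17.
The value is the server's expected payoff against this mix (using serve Body): (8/17)·9 + (9/17)·(-1) = 63/17.

v = 63/17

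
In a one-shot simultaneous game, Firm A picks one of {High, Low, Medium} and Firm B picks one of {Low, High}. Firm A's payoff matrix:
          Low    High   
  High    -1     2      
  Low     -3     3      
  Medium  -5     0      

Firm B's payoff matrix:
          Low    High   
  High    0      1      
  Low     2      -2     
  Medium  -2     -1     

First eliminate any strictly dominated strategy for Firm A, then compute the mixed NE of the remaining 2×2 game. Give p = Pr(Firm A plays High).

Firm A's strategy Medium is strictly dominated by Low: -3 > -5 and 3 > 0. Eliminate Medium.
In a mixed equilibrium Firm B is indifferent between Low and High; this condition fixes p.
  Firm B's payoff from Low: p·0 + (1−p)·2 = -2p + 2
  Firm B's payoff from High: p·1 + (1−p)·(-2) = 3p - 2
  -2p + 2 = 3p - 2  ⇒  -5p = -4  ⇒  p = 4/5.

p = 4/5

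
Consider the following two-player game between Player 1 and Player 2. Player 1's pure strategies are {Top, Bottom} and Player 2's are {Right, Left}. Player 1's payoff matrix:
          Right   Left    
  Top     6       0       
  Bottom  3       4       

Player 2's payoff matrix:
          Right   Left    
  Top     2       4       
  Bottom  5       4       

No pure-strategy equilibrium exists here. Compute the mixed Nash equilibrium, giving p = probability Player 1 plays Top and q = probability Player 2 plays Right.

Player 2's indifference between Right and Left determines Player 1's mixing probability p:
  Player 2's expected payoff from Right: p·2 + (1−p)·5 = -3p + 5
  Player 2's expected payoff from Left: p·4 + (1−p)·4 = 4
  -3p + 5 = 4  ⇒  -3p = -1  ⇒  p = 1/3.
In a mixed equilibrium Player 1 is indifferent between Top and Bottom; this condition fixes q.
  Player 1's expected payoff from Top: q·6 + (1−q)·0 = 6q
  Player 1's expected payoff from Bottom: q·3 + (1−q)·4 = -q + 4
  6q = -q + 4  ⇒  7q = 4  ⇒  q = 4/7.

p = 1/3, q = 4/7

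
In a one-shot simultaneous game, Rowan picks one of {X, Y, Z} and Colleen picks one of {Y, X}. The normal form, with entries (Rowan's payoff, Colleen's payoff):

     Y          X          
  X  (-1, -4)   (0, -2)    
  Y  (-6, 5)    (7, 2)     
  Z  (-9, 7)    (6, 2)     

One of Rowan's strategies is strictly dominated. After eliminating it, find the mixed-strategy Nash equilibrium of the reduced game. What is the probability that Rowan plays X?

p = 3/5

Rowan's strategy Z is strictly dominated by Y: -6 > -9 and 7 > 6. Eliminate Z.
Set Colleen's expected payoff from Y equal to that from X:
  Colleen's expected payoff from Y: p·(-4) + (1−p)·5 = -9p + 5
  Colleen's expected payoff from X: p·(-2) + (1−p)·2 = -4p + 2
  -9p + 5 = -4p + 2  ⇒  -5p = -3  ⇒  p = 3/5.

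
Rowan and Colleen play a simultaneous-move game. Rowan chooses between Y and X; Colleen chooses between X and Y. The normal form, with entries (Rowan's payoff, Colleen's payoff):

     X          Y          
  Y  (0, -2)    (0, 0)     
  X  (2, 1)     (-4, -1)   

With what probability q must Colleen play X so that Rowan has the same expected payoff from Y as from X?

q = 2/3

Colleen's mix must leave Rowan indifferent between Y and X.
  Rowan's expected payoff from Y: q·0 + (1−q)·0 = 0
  Rowan's expected payoff from X: q·2 + (1−q)·(-4) = 6q - 4
  0 = 6q - 4  ⇒  -6q = -4  ⇒  q = 2/3.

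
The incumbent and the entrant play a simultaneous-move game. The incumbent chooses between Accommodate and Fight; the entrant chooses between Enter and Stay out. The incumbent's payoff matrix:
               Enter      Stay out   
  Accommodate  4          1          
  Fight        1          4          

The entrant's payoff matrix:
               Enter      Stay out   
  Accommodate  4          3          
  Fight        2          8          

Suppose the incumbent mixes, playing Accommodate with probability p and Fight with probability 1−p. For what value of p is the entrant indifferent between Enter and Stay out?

p = 6/7

The incumbent's mix must leave the entrant indifferent between Enter and Stay out.
  the entrant's expected payoff from Enter: p·4 + (1−p)·2 = 2p + 2
  the entrant's expected payoff from Stay out: p·3 + (1−p)·8 = -5p + 8
  2p + 2 = -5p + 8  ⇒  7p = 6  ⇒  p = 6/7.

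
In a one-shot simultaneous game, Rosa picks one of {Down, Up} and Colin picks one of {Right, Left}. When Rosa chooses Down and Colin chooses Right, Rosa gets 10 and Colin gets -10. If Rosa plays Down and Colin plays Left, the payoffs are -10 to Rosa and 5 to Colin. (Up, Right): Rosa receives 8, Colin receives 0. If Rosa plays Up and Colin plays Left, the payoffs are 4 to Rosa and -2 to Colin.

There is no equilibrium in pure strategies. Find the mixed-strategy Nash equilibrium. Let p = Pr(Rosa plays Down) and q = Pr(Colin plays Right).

p = 2/17, q = 7/8

For Colin to be willing to mix, Colin must be indifferent between Right and Left, which pins down Rosa's mix.
  Colin's expected payoff from Right: p·(-10) + (1−p)·0 = -10p
  Colin's expected payoff from Left: p·5 + (1−p)·(-2) = 7p - 2
  -10p = 7p - 2  ⇒  -17p = -2  ⇒  p = 2/17.
In a mixed equilibrium Rosa is indifferent between Down and Up; this condition fixes q.
  Rosa's payoff to Down: q·10 + (1−q)·(-10) = 20q - 10
  Rosa's payoff to Up: q·8 + (1−q)·4 = 4q + 4
  20q - 10 = 4q + 4  ⇒  16q = 14  ⇒  q = 7/8.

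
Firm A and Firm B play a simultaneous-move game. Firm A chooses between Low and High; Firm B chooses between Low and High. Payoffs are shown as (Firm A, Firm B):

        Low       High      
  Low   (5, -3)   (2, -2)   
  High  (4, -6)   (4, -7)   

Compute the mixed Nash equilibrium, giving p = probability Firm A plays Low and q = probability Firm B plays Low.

p = 1/2, q = 2/3

In a mixed equilibrium Firm B is indifferent between Low and High; this condition fixes p.
  Firm B's expected payoff from Low: p·(-3) + (1−p)·(-6) = 3p - 6
  Firm B's expected payoff from High: p·(-2) + (1−p)·(-7) = 5p - 7
  3p - 6 = 5p - 7  ⇒  -2p = -1  ⇒  p = 1/2.
Firm B's mix must leave Firm A indifferent between Low and High.
  Firm A's payoff from Low: q·5 + (1−q)·2 = 3q + 2
  Firm A's payoff from High: q·4 + (1−q)·4 = 4
  3q + 2 = 4  ⇒  3q = 2  ⇒  q = 2/3.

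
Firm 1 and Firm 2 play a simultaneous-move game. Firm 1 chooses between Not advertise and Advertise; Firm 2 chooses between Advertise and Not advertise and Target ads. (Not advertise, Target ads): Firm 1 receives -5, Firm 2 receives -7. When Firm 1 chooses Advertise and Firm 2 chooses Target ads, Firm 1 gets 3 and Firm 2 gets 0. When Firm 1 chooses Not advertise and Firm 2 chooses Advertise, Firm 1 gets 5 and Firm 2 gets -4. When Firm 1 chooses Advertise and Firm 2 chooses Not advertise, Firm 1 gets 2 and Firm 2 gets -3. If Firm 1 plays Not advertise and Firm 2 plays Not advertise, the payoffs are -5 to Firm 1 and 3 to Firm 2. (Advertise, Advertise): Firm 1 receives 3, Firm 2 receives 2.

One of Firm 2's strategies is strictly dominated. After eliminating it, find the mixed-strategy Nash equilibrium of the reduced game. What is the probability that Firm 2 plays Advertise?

q = 7/9

Firm 2's strategy Target ads is strictly dominated by Advertise: -4 > -7 and 2 > 0. Eliminate Target ads.
In a mixed equilibrium Firm 1 is indifferent between Not advertise and Advertise; this condition fixes q.
  Firm 1's expected payoff from Not advertise: q·5 + (1−q)·(-5) = 10q - 5
  Firm 1's expected payoff from Advertise: q·3 + (1−q)·2 = q + 2
  10q - 5 = q + 2  ⇒  9q = 7  ⇒  q = 7/9.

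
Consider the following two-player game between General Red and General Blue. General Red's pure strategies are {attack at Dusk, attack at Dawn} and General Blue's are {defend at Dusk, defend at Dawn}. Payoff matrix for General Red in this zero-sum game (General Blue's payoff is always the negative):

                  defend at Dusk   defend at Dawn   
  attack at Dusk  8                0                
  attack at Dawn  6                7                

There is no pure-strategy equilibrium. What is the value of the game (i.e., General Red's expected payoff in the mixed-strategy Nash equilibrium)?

v = 56/9

General Blue's mix must leave General Red indifferent between attack at Dusk and attack at Dawn.
  General Red's payoff to attack at Dusk: q·8 + (1−q)·0 = 8q
  General Red's payoff to attack at Dawn: q·6 + (1−q)·7 = -q + 7
  8q = -q + 7  ⇒  9q = 7  ⇒  q = 7/9.
The value is General Red's expected payoff against this mix (using attack at Dusk): (7/9)·8 + (2/9)·0 = 56/9.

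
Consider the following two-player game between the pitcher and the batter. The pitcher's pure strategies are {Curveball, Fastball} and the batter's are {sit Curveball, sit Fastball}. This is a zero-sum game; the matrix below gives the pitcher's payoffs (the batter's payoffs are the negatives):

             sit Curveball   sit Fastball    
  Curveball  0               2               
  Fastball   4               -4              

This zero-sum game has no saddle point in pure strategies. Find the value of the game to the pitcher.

The batter's mix must leave the pitcher indifferent between Curveball and Fastball.
  the pitcher's payoff to Curveball: q·0 + (1−q)·2 = -2q + 2
  the pitcher's payoff to Fastball: q·4 + (1−q)·(-4) = 8q - 4
  -2q + 2 = 8q - 4  ⇒  -10q = -6  ⇒  q = 3/5.
The value is the pitcher's expected payoff against this mix (using Curveball): (3/5)·0 + (2/5)·2 = 4/5.

v = 4/5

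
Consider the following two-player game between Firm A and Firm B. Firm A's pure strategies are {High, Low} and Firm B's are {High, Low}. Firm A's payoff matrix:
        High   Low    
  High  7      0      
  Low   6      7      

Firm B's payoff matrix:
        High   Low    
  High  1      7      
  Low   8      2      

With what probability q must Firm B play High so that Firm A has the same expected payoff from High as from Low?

q = 7/8

Firm B's mix must leave Firm A indifferent between High and Low.
  Firm A's payoff to High: q·7 + (1−q)·0 = 7q
  Firm A's payoff to Low: q·6 + (1−q)·7 = -q + 7
  7q = -q + 7  ⇒  8q = 7  ⇒  q = 7/8.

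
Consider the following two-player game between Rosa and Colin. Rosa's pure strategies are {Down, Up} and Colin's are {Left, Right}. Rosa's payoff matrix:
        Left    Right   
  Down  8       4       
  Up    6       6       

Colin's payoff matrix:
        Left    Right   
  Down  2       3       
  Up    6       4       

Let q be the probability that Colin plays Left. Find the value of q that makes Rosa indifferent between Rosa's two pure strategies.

Rosa's indifference between Down and Up determines Colin's mixing probability q:
  Rosa's expected payoff from Down: q·8 + (1−q)·4 = 4q + 4
  Rosa's expected payoff from Up: q·6 + (1−q)·6 = 6
  4q + 4 = 6  ⇒  4q = 2  ⇒  q = 1/2.

q = 1/2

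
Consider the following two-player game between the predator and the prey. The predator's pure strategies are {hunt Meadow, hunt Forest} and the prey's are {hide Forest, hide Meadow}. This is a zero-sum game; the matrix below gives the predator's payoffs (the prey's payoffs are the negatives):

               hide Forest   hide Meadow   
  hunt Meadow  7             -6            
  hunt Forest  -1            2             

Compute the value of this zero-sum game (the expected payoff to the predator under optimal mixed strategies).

In a mixed equilibrium the predator is indifferent between hunt Meadow and hunt Forest; this condition fixes q.
  the predator's expected payoff from hunt Meadow: q·7 + (1−q)·(-6) = 13q - 6
  the predator's expected payoff from hunt Forest: q·(-1) + (1−q)·2 = -3q + 2
  13q - 6 = -3q + 2  ⇒  16q = 8  ⇒  q = 1/2.
The value is the predator's expected payoff against this mix (using hunt Meadow): (1/2)·7 + (1/2)·(-6) = 1/2.

v = 1/2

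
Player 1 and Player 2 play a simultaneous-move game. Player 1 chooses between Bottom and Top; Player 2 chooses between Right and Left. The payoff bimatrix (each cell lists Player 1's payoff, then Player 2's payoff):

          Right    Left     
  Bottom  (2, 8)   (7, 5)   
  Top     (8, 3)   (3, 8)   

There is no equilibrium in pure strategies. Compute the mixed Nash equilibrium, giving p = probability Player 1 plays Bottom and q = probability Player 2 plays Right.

Set Player 2's expected payoff from Right equal to that from Left:
  Player 2's expected payoff from Right: p·8 + (1−p)·3 = 5p + 3
  Player 2's expected payoff from Left: p·5 + (1−p)·8 = -3p + 8
  5p + 3 = -3p + 8  ⇒  8p = 5  ⇒  p = 5/8.
For Player 1 to be willing to mix, Player 1 must be indifferent between Bottom and Top, which pins down Player 2's mix.
  Player 1's payoff to Bottom: q·2 + (1−q)·7 = -5q + 7
  Player 1's payoff to Top: q·8 + (1−q)·3 = 5q + 3
  -5q + 7 = 5q + 3  ⇒  -10q = -4  ⇒  q = 2/5.

p = 5/8, q = 2/5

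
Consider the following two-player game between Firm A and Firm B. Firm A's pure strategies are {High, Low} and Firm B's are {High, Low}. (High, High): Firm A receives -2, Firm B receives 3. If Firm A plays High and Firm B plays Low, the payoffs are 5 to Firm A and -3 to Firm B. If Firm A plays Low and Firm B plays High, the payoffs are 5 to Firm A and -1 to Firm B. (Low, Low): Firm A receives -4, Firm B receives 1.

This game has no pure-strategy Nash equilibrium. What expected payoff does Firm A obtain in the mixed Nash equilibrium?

17/16

In a mixed equilibrium Firm A is indifferent between High and Low; this condition fixes q.
  Firm A's payoff to High: q·(-2) + (1−q)·5 = -7q + 5
  Firm A's payoff to Low: q·5 + (1−q)·(-4) = 9q - 4
  -7q + 5 = 9q - 4  ⇒  -16q = -9  ⇒  q = 9/16.
At equilibrium Firm A is indifferent across rows, so Firm A's payoff equals the payoff from High: (9/16)·(-2) + (7/16)·5 = 17/16.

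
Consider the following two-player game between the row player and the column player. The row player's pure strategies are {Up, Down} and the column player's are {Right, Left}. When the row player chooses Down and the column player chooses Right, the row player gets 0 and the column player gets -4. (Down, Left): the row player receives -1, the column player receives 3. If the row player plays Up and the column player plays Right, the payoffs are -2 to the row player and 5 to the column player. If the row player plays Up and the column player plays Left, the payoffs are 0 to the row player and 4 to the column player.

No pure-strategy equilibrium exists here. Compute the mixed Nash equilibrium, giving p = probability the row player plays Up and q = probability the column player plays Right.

p = 7/8, q = 1/3

The column player's indifference between Right and Left determines the row player's mixing probability p:
  the column player's payoff from Right: p·5 + (1−p)·(-4) = 9p - 4
  the column player's payoff from Left: p·4 + (1−p)·3 = p + 3
  9p - 4 = p + 3  ⇒  8p = 7  ⇒  p = 7/8.
The row player's indifference between Up and Down determines the column player's mixing probability q:
  the row player's payoff from Up: q·(-2) + (1−q)·0 = -2q
  the row player's payoff from Down: q·0 + (1−q)·(-1) = q - 1
  -2q = q - 1  ⇒  -3q = -1  ⇒  q = 1/3.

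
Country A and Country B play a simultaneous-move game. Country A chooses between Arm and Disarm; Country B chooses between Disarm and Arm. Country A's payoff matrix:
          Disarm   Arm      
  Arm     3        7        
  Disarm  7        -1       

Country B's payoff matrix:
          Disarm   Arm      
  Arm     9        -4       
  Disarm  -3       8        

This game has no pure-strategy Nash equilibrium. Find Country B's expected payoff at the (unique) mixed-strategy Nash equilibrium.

In a mixed equilibrium Country B is indifferent between Disarm and Arm; this condition fixes p.
  Country B's payoff to Disarm: p·9 + (1−p)·(-3) = 12p - 3
  Country B's payoff to Arm: p·(-4) + (1−p)·8 = -12p + 8
  12p - 3 = -12p + 8  ⇒  24p = 11  ⇒  p = 11/24.
At equilibrium Country B is indifferent across columns, so Country B's payoff equals the payoff from Disarm: (11/24)·9 + (13/24)·(-3) = 5/2.

5/2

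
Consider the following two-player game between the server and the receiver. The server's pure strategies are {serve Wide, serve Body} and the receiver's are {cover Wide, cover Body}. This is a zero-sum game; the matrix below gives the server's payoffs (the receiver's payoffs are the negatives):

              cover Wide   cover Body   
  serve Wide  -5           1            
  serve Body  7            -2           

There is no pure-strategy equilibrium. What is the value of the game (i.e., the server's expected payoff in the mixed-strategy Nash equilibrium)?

The receiver's mix must leave the server indifferent between serve Wide and serve Body.
  the server's payoff to serve Wide: q·(-5) + (1−q)·1 = -6q + 1
  the server's payoff to serve Body: q·7 + (1−q)·(-2) = 9q - 2
  -6q + 1 = 9q - 2  ⇒  -15q = -3  ⇒  q = 1/5.
The value is the server's expected payoff against this mix (using serve Wide): (1/5)·(-5) + (4/5)·1 = -1/5.

v = -1/5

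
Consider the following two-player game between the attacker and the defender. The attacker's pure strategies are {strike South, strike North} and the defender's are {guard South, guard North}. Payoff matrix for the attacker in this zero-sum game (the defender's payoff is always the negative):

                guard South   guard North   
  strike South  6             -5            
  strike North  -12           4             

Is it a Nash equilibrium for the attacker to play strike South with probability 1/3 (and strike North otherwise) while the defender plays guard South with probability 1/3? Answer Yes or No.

Given the attacker's mix p = 1/3, the defender's payoff from guard South is 6 but from guard North is -1. The defender strictly prefers guard South, so the defender would not mix.
So the proposed profile is not a Nash equilibrium.

No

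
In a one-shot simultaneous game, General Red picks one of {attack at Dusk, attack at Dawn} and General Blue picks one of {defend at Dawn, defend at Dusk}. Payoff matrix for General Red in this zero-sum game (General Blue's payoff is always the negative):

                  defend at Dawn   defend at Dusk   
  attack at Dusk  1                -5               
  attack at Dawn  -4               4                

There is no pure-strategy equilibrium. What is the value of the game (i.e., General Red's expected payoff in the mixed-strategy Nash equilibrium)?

General Red's indifference between attack at Dusk and attack at Dawn determines General Blue's mixing probability q:
  General Red's expected payoff from attack at Dusk: q·1 + (1−q)·(-5) = 6q - 5
  General Red's expected payoff from attack at Dawn: q·(-4) + (1−q)·4 = -8q + 4
  6q - 5 = -8q + 4  ⇒  14q = 9  ⇒  q = 9/14.
The value is General Red's expected payoff against this mix (using attack at Dusk): (9/14)·1 + (5/14)·(-5) = -8/7.

v = -8/7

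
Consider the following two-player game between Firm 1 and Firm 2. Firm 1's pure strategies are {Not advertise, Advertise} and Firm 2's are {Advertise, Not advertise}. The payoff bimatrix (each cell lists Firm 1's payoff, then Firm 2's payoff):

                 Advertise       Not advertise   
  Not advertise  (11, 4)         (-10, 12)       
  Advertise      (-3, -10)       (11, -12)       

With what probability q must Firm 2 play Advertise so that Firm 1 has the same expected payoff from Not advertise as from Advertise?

q = 3/5

In a mixed equilibrium Firm 1 is indifferent between Not advertise and Advertise; this condition fixes q.
  Firm 1's expected payoff from Not advertise: q·11 + (1−q)·(-10) = 21q - 10
  Firm 1's expected payoff from Advertise: q·(-3) + (1−q)·11 = -14q + 11
  21q - 10 = -14q + 11  ⇒  35q = 21  ⇒  q = 3/5.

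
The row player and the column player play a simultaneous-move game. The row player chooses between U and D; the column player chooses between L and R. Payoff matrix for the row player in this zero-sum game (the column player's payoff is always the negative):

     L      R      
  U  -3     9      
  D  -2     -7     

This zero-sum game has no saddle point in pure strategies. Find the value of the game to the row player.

v = -39/17

The row player's indifference between U and D determines the column player's mixing probability q:
  the row player's expected payoff from U: q·(-3) + (1−q)·9 = -12q + 9
  the row player's expected payoff from D: q·(-2) + (1−q)·(-7) = 5q - 7
  -12q + 9 = 5q - 7  ⇒  -17q = -16  ⇒  q = 16/17.
The value is the row player's expected payoff against this mix (using U): (16/17)·(-3) + (1/17)·9 = -39/17.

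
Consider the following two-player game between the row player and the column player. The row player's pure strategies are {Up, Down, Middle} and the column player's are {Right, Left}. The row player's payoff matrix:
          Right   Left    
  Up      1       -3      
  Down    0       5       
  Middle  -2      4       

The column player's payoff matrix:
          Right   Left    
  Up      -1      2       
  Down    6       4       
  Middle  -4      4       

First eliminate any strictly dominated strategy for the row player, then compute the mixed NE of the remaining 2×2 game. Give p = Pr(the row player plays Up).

p = 2/5

The row player's strategy Middle is strictly dominated by Down: 0 > -2 and 5 > 4. Eliminate Middle.
For the column player to be willing to mix, the column player must be indifferent between Right and Left, which pins down the row player's mix.
  the column player's expected payoff from Right: p·(-1) + (1−p)·6 = -7p + 6
  the column player's expected payoff from Left: p·2 + (1−p)·4 = -2p + 4
  -7p + 6 = -2p + 4  ⇒  -5p = -2  ⇒  p = 2/5.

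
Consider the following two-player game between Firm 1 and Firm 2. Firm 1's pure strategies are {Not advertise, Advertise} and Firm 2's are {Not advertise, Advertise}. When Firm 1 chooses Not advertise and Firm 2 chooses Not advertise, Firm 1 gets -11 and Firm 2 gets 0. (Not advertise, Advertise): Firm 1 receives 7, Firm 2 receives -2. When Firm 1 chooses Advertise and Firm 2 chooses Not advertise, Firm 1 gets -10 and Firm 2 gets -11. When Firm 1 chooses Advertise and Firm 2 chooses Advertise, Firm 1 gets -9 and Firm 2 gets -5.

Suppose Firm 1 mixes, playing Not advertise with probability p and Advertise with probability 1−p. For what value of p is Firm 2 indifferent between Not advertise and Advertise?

For Firm 2 to be willing to mix, Firm 2 must be indifferent between Not advertise and Advertise, which pins down Firm 1's mix.
  Firm 2's expected payoff from Not advertise: p·0 + (1−p)·(-11) = 11p - 11
  Firm 2's expected payoff from Advertise: p·(-2) + (1−p)·(-5) = 3p - 5
  11p - 11 = 3p - 5  ⇒  8p = 6  ⇒  p = 3/4.

p = 3/4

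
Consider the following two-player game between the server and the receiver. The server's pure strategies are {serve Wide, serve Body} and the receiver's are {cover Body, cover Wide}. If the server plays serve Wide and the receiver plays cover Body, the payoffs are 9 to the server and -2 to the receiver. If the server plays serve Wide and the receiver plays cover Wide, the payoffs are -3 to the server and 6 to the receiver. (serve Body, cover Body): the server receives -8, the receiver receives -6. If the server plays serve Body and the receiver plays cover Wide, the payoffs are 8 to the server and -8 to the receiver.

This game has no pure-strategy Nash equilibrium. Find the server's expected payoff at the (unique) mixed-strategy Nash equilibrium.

12/7

In a mixed equilibrium the server is indifferent between serve Wide and serve Body; this condition fixes q.
  the server's payoff from serve Wide: q·9 + (1−q)·(-3) = 12q - 3
  the server's payoff from serve Body: q·(-8) + (1−q)·8 = -16q + 8
  12q - 3 = -16q + 8  ⇒  28q = 11  ⇒  q = 11/28.
At equilibrium the server is indifferent across rows, so the server's payoff equals the payoff from serve Wide: (11/28)·9 + (17/28)·(-3) = 12/7.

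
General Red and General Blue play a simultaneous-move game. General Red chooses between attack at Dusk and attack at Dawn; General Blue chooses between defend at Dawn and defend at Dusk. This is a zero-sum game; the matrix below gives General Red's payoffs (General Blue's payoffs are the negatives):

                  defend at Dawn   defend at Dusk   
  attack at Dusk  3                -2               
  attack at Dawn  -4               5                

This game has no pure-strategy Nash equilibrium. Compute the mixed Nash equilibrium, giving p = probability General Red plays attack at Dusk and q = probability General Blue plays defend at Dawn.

For General Blue to be willing to mix, General Blue must be indifferent between defend at Dawn and defend at Dusk, which pins down General Red's mix.
  General Blue's expected payoff from defend at Dawn: p·(-3) + (1−p)·4 = -7p + 4
  General Blue's expected payoff from defend at Dusk: p·2 + (1−p)·(-5) = 7p - 5
  -7p + 4 = 7p - 5  ⇒  -14p = -9  ⇒  p = 9/14.
For General Red to be willing to mix, General Red must be indifferent between attack at Dusk and attack at Dawn, which pins down General Blue's mix.
  General Red's expected payoff from attack at Dusk: q·3 + (1−q)·(-2) = 5q - 2
  General Red's expected payoff from attack at Dawn: q·(-4) + (1−q)·5 = -9q + 5
  5q - 2 = -9q + 5  ⇒  14q = 7  ⇒  q = 1/2.

p = 9/14, q = 1/2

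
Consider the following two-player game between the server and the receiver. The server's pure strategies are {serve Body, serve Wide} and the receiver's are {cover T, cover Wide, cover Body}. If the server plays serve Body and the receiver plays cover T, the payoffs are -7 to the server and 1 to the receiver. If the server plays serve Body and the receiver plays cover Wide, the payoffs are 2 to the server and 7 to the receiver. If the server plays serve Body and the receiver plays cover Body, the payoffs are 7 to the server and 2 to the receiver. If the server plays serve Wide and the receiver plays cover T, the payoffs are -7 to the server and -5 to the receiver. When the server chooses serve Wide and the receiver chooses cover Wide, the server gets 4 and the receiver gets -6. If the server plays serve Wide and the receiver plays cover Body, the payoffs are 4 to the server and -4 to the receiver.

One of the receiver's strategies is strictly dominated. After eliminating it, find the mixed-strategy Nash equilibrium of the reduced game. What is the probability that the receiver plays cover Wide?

q = 3/5

The receiver's strategy cover T is strictly dominated by cover Body: 2 > 1 and -4 > -5. Eliminate cover T.
For the server to be willing to mix, the server must be indifferent between serve Body and serve Wide, which pins down the receiver's mix.
  the server's payoff to serve Body: q·2 + (1−q)·7 = -5q + 7
  the server's payoff to serve Wide: q·4 + (1−q)·4 = 4
  -5q + 7 = 4  ⇒  -5q = -3  ⇒  q = 3/5.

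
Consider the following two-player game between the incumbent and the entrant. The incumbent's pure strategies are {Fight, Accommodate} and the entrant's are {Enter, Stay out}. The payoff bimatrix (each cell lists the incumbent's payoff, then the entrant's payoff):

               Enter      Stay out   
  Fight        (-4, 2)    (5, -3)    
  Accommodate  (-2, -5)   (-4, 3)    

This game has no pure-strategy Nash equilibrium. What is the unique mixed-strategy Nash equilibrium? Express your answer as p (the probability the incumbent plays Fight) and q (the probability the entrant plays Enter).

p = 8/13, q = 9/11

In a mixed equilibrium the entrant is indifferent between Enter and Stay out; this condition fixes p.
  the entrant's payoff to Enter: p·2 + (1−p)·(-5) = 7p - 5
  the entrant's payoff to Stay out: p·(-3) + (1−p)·3 = -6p + 3
  7p - 5 = -6p + 3  ⇒  13p = 8  ⇒  p = 8/13.
For the incumbent to be willing to mix, the incumbent must be indifferent between Fight and Accommodate, which pins down the entrant's mix.
  the incumbent's payoff to Fight: q·(-4) + (1−q)·5 = -9q + 5
  the incumbent's payoff to Accommodate: q·(-2) + (1−q)·(-4) = 2q - 4
  -9q + 5 = 2q - 4  ⇒  -11q = -9  ⇒  q = 9/11.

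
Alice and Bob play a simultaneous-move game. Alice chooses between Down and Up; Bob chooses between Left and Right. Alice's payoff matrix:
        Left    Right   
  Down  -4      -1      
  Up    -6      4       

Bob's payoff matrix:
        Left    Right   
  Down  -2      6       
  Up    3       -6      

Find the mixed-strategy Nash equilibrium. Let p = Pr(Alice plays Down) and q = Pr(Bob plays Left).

p = 9/17, q = 5/7

Alice's mix must leave Bob indifferent between Left and Right.
  Bob's payoff to Left: p·(-2) + (1−p)·3 = -5p + 3
  Bob's payoff to Right: p·6 + (1−p)·(-6) = 12p - 6
  -5p + 3 = 12p - 6  ⇒  -17p = -9  ⇒  p = 9/17.
In a mixed equilibrium Alice is indifferent between Down and Up; this condition fixes q.
  Alice's payoff to Down: q·(-4) + (1−q)·(-1) = -3q - 1
  Alice's payoff to Up: q·(-6) + (1−q)·4 = -10q + 4
  -3q - 1 = -10q + 4  ⇒  7q = 5  ⇒  q = 5/7.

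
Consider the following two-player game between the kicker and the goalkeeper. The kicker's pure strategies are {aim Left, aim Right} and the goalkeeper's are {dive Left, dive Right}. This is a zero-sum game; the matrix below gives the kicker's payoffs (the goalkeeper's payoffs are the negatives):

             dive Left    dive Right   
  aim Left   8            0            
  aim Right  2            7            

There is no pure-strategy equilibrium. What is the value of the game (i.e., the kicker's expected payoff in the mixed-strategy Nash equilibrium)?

v = 56/13

The kicker's indifference between aim Left and aim Right determines the goalkeeper's mixing probability q:
  the kicker's expected payoff from aim Left: q·8 + (1−q)·0 = 8q
  the kicker's expected payoff from aim Right: q·2 + (1−q)·7 = -5q + 7
  8q = -5q + 7  ⇒  13q = 7  ⇒  q = 7/13.
The value is the kicker's expected payoff against this mix (using aim Left): (7/13)·8 + (6/13)·0 = 56/13.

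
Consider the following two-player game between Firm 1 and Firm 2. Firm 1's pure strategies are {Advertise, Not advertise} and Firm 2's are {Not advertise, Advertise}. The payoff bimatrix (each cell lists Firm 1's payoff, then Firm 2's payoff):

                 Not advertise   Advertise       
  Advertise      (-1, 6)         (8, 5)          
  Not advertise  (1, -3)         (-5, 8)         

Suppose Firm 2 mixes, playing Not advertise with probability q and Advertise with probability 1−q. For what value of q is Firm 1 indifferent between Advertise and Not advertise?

For Firm 1 to be willing to mix, Firm 1 must be indifferent between Advertise and Not advertise, which pins down Firm 2's mix.
  Firm 1's payoff to Advertise: q·(-1) + (1−q)·8 = -9q + 8
  Firm 1's payoff to Not advertise: q·1 + (1−q)·(-5) = 6q - 5
  -9q + 8 = 6q - 5  ⇒  -15q = -13  ⇒  q = 13/15.

q = 13/15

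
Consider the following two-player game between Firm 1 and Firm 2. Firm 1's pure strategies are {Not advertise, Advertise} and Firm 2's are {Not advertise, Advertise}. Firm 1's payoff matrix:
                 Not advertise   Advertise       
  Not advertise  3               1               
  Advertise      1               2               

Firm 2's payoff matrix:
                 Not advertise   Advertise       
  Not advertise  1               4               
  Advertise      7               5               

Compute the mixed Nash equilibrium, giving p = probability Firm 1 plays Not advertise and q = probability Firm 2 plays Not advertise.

For Firm 2 to be willing to mix, Firm 2 must be indifferent between Not advertise and Advertise, which pins down Firm 1's mix.
  Firm 2's expected payoff from Not advertise: p·1 + (1−p)·7 = -6p + 7
  Firm 2's expected payoff from Advertise: p·4 + (1−p)·5 = -p + 5
  -6p + 7 = -p + 5  ⇒  -5p = -2  ⇒  p = 2/5.
Set Firm 1's expected payoff from Not advertise equal to that from Advertise:
  Firm 1's expected payoff from Not advertise: q·3 + (1−q)·1 = 2q + 1
  Firm 1's expected payoff from Advertise: q·1 + (1−q)·2 = -q + 2
  2q + 1 = -q + 2  ⇒  3q = 1  ⇒  q = 1/3.

p = 2/5, q = 1/3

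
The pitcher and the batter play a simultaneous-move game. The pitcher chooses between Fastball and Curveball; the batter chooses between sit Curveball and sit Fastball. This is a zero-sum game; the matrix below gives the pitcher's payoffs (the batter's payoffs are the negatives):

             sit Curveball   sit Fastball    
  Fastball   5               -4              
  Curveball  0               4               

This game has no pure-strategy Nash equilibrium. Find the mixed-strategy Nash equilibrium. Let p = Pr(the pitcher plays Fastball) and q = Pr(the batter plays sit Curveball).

p = 4/13, q = 8/13

Set the batter's expected payoff from sit Curveball equal to that from sit Fastball:
  the batter's payoff from sit Curveball: p·(-5) + (1−p)·0 = -5p
  the batter's payoff from sit Fastball: p·4 + (1−p)·(-4) = 8p - 4
  -5p = 8p - 4  ⇒  -13p = -4  ⇒  p = 4/13.
In a mixed equilibrium the pitcher is indifferent between Fastball and Curveball; this condition fixes q.
  the pitcher's payoff from Fastball: q·5 + (1−q)·(-4) = 9q - 4
  the pitcher's payoff from Curveball: q·0 + (1−q)·4 = -4q + 4
  9q - 4 = -4q + 4  ⇒  13q = 8  ⇒  q = 8/13.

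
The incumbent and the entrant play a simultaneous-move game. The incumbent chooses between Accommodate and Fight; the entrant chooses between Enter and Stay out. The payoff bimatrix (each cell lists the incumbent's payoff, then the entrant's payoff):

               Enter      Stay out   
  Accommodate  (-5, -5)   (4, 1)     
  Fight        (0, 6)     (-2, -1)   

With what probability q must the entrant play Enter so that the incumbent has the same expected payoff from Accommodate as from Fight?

q = 6/11

For the incumbent to be willing to mix, the incumbent must be indifferent between Accommodate and Fight, which pins down the entrant's mix.
  the incumbent's payoff from Accommodate: q·(-5) + (1−q)·4 = -9q + 4
  the incumbent's payoff from Fight: q·0 + (1−q)·(-2) = 2q - 2
  -9q + 4 = 2q - 2  ⇒  -11q = -6  ⇒  q = 6/11.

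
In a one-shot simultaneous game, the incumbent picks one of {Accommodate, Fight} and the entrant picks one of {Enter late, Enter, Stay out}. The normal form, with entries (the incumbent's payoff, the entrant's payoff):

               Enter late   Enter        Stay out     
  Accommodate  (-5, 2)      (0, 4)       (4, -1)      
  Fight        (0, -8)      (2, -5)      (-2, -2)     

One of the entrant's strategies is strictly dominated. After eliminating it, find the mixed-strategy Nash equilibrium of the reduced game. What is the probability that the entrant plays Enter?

q = 3/4

The entrant's strategy Enter late is strictly dominated by Enter: 4 > 2 and -5 > -8. Eliminate Enter late.
The entrant's mix must leave the incumbent indifferent between Accommodate and Fight.
  the incumbent's payoff from Accommodate: q·0 + (1−q)·4 = -4q + 4
  the incumbent's payoff from Fight: q·2 + (1−q)·(-2) = 4q - 2
  -4q + 4 = 4q - 2  ⇒  -8q = -6  ⇒  q = 3/4.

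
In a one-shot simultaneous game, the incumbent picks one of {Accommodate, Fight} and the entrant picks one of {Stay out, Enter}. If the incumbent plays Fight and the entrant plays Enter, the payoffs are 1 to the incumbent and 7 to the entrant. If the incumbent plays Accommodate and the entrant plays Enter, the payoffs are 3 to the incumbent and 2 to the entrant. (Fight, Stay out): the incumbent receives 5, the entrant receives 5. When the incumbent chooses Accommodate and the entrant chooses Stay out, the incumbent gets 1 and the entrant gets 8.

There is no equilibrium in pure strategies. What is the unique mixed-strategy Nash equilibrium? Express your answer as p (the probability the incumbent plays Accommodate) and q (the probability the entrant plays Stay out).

For the entrant to be willing to mix, the entrant must be indifferent between Stay out and Enter, which pins down the incumbent's mix.
  the entrant's payoff from Stay out: p·8 + (1−p)·5 = 3p + 5
  the entrant's payoff from Enter: p·2 + (1−p)·7 = -5p + 7
  3p + 5 = -5p + 7  ⇒  8p = 2  ⇒  p = 1/4.
For the incumbent to be willing to mix, the incumbent must be indifferent between Accommodate and Fight, which pins down the entrant's mix.
  the incumbent's expected payoff from Accommodate: q·1 + (1−q)·3 = -2q + 3
  the incumbent's expected payoff from Fight: q·5 + (1−q)·1 = 4q + 1
  -2q + 3 = 4q + 1  ⇒  -6q = -2  ⇒  q = 1/3.

p = 1/4, q = 1/3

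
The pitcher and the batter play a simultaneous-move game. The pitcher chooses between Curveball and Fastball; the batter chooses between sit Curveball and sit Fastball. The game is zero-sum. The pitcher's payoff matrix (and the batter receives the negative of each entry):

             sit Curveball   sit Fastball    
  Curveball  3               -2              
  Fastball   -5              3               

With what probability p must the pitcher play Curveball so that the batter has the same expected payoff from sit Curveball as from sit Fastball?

In a mixed equilibrium the batter is indifferent between sit Curveball and sit Fastball; this condition fixes p.
  the batter's expected payoff from sit Curveball: p·(-3) + (1−p)·5 = -8p + 5
  the batter's expected payoff from sit Fastball: p·2 + (1−p)·(-3) = 5p - 3
  -8p + 5 = 5p - 3  ⇒  -13p = -8  ⇒  p = 8/13.

p = 8/13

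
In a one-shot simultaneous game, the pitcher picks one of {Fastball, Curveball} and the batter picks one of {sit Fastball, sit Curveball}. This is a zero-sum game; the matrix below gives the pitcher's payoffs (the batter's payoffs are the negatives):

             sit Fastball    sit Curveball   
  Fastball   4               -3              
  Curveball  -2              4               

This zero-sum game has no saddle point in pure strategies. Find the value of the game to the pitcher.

v = 10/13

For the pitcher to be willing to mix, the pitcher must be indifferent between Fastball and Curveball, which pins down the batter's mix.
  the pitcher's payoff to Fastball: q·4 + (1−q)·(-3) = 7q - 3
  the pitcher's payoff to Curveball: q·(-2) + (1−q)·4 = -6q + 4
  7q - 3 = -6q + 4  ⇒  13q = 7  ⇒  q = 7/13.
The value is the pitcher's expected payoff against this mix (using Fastball): (7/13)·4 + (6/13)·(-3) = 10/13.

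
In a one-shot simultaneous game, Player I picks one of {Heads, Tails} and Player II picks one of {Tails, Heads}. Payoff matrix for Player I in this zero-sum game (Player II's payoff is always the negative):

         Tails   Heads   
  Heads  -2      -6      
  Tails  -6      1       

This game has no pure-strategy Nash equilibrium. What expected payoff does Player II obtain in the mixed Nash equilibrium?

Set Player II's expected payoff from Tails equal to that from Heads:
  Player II's expected payoff from Tails: p·2 + (1−p)·6 = -4p + 6
  Player II's expected payoff from Heads: p·6 + (1−p)·(-1) = 7p - 1
  -4p + 6 = 7p - 1  ⇒  -11p = -7  ⇒  p = 7/11.
At equilibrium Player II is indifferent across columns, so Player II's payoff equals the payoff from Tails: (7/11)·2 + (4/11)·6 = 38/11.

38/11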